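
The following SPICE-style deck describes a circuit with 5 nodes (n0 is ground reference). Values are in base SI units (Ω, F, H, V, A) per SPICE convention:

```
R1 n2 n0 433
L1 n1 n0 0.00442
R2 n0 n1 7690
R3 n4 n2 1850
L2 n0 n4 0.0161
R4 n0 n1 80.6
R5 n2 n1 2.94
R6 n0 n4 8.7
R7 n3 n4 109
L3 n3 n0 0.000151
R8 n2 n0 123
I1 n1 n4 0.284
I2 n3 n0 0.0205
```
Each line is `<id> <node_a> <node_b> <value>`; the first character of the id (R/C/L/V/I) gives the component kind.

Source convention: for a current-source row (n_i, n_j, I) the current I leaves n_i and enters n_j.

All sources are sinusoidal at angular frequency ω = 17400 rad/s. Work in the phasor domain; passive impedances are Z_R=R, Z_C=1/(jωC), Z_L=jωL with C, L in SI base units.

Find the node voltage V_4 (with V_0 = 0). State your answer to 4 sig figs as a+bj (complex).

Element admittances at ω=17400 rad/s:
  Y(R1) = 0.002309+0.000j S between n2,n0
  Y(L1) = 0.000-0.01300j S between n1,n0
  Y(R2) = 0.0001300+0.000j S between n0,n1
  Y(R3) = 0.0005405+0.000j S between n4,n2
  Y(L2) = 0.000-0.003570j S between n0,n4
  Y(R4) = 0.01241+0.000j S between n0,n1
  Y(R5) = 0.3401+0.000j S between n2,n1
  Y(R6) = 0.1149+0.000j S between n0,n4
  Y(R7) = 0.009174+0.000j S between n3,n4
  Y(L3) = 0.000-0.3806j S between n3,n0
  Y(R8) = 0.008130+0.000j S between n2,n0
  I1: injects 0.284 A into n4 (from n1)
  I2: injects 0.0205 A into n0 (from n3)
Assemble and solve the 4×4 MNA system:
  V(n1)=-9.283-5.208j  V(n2)=-8.989-5.045j  V(n3)=-0.001015+0.0001084j  V(n4)=2.238+0.04222j

2.238+0.04222j V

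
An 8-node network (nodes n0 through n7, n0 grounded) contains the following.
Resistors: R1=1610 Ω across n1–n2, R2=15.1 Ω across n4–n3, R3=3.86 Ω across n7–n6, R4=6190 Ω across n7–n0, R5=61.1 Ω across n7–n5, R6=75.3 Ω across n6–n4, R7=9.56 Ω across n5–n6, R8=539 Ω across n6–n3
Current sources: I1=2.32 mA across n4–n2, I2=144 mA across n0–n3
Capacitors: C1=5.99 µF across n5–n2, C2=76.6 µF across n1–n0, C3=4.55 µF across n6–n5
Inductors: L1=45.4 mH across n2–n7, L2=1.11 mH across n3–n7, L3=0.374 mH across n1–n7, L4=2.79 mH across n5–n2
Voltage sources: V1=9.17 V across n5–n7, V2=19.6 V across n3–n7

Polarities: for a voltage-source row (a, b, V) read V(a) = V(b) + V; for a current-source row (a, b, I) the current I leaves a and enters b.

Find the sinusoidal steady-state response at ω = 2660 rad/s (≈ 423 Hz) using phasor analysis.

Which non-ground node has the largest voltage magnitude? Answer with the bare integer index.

Element admittances at ω=2660 rad/s:
  Y(R1) = 0.0006211+0.000j S between n1,n2
  I1: injects 0.00232 A into n2 (from n4)
  Y(R2) = 0.06623+0.000j S between n4,n3
  Y(R3) = 0.2591+0.000j S between n7,n6
  Y(R4) = 0.0001616+0.000j S between n7,n0
  Y(R5) = 0.01637+0.000j S between n7,n5
  Y(C1) = 0.000+0.01593j S between n5,n2
  Y(L1) = 0.000-0.008281j S between n2,n7
  Y(L2) = 0.000-0.3387j S between n3,n7
  Y(L3) = 0.000-1.005j S between n1,n7
  I2: injects 0.144 A into n3 (from n0)
  Y(R6) = 0.01328+0.000j S between n6,n4
  Y(L4) = 0.000-0.1347j S between n5,n2
  Y(C2) = 0.000+0.2038j S between n1,n0
  Y(R7) = 0.1046+0.000j S between n5,n6
  Y(R8) = 0.001855+0.000j S between n6,n3
  Y(C3) = 0.000+0.01210j S between n6,n5
  V1: constraint V(n5)−V(n7) = 9.17
  V2: constraint V(n3)−V(n7) = 19.6
Assemble and solve the 9×9 MNA system:
  V(n1)=0.0004510-0.7067j  V(n2)=8.574-0.5924j  V(n3)=19.60-0.5688j  V(n4)=16.84-0.5369j  V(n5)=9.170-0.5688j  V(n6)=3.225-0.3777j  V(n7)=0.0004302-0.5688j
  i(V1)=-0.7771+0.01895j  i(V2)=-0.06946+6.641j

3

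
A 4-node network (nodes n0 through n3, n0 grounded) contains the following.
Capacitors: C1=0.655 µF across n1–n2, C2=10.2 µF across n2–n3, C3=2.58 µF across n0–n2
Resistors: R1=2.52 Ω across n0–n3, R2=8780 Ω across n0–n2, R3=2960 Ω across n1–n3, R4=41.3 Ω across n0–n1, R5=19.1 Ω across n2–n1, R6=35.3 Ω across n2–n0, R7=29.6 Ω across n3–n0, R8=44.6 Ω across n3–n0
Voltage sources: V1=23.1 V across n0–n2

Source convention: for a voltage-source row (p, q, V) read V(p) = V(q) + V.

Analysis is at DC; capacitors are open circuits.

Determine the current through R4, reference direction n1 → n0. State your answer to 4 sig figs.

Apply KCL at each of the 3 non-ground nodes and solve the resulting linear system.
Node n1: branches {C1, R3, R4, R5} → V_1 = -15.73
Node n2: branches {C1, R2, C2, R5, R6, C3, V1} → V_2 = -23.10
Node n3: branches {R1, R3, C2, R7, R8} → V_3 = -0.01172
Source currents: i(V1)=-1.043

-0.3808 A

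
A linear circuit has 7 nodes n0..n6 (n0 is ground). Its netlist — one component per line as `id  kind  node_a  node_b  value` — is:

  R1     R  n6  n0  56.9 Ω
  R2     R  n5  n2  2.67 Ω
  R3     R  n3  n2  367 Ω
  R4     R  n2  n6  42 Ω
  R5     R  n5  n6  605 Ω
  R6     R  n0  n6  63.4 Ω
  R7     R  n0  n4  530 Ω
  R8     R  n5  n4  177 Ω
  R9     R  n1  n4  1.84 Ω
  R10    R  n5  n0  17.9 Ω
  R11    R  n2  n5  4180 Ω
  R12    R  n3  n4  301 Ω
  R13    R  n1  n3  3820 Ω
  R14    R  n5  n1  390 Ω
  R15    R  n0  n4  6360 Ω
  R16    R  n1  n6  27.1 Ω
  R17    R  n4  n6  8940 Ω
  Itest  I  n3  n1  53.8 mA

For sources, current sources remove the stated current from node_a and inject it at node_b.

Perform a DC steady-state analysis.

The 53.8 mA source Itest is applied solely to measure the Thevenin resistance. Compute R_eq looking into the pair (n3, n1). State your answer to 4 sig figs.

R_eq = 165.3 Ω

Apply KCL at each of the 6 non-ground nodes and solve the resulting linear system.
Node n1: branches {R9, R13, R14, R16, Itest} → V_1 = 0.6034
Node n2: branches {R2, R3, R4, R11} → V_2 = -0.1688
Node n3: branches {R3, R12, R13, Itest} → V_3 = -8.291
Node n4: branches {R7, R8, R9, R12, R15, R17} → V_4 = 0.5403
Node n5: branches {R2, R5, R8, R10, R11, R14} → V_5 = -0.1325
Node n6: branches {R1, R4, R5, R6, R16, R17} → V_6 = 0.1888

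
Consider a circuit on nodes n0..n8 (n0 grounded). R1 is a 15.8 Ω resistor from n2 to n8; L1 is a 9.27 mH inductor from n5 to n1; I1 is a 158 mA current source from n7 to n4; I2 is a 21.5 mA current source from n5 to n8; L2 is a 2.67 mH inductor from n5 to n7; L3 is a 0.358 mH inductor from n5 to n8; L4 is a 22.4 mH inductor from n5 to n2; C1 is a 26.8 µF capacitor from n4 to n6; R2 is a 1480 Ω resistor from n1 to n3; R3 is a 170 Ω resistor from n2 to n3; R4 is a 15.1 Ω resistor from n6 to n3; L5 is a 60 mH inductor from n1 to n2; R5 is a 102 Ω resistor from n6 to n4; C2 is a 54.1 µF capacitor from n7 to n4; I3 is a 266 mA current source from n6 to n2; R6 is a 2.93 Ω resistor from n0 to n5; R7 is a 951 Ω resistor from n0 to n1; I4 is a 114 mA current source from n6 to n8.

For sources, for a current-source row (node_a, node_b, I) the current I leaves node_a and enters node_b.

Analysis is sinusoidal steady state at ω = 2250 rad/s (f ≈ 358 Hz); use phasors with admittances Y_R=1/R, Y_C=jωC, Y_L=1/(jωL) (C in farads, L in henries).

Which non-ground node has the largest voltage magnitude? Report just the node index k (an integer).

6

Element admittances at ω=2250 rad/s:
  Y(R1) = 0.06329+0.000j S between n2,n8
  Y(L1) = 0.000-0.04794j S between n5,n1
  I1: injects 0.158 A into n4 (from n7)
  I2: injects 0.0215 A into n8 (from n5)
  Y(L2) = 0.000-0.1665j S between n5,n7
  Y(L3) = 0.000-1.241j S between n5,n8
  Y(L4) = 0.000-0.01984j S between n5,n2
  Y(C1) = 0.000+0.06030j S between n4,n6
  Y(R2) = 0.0006757+0.000j S between n1,n3
  Y(R3) = 0.005882+0.000j S between n2,n3
  Y(R4) = 0.06623+0.000j S between n6,n3
  Y(L5) = 0.000-0.007407j S between n1,n2
  Y(R5) = 0.009804+0.000j S between n6,n4
  Y(C2) = 0.000+0.1217j S between n7,n4
  I3: injects 0.266 A into n2 (from n6)
  Y(R6) = 0.3413+0.000j S between n0,n5
  Y(R7) = 0.001052+0.000j S between n0,n1
  I4: injects 0.114 A into n8 (from n6)
Assemble and solve the 8×8 MNA system:
  V(n1)=0.3486+0.2181j  V(n2)=3.004+1.803j  V(n3)=-0.9584+4.861j  V(n4)=-0.04772-0.5131j  V(n5)=-0.001074-0.0006720j  V(n6)=-1.324+5.180j  V(n7)=0.1258-2.138j  V(n8)=-0.07944+0.2657j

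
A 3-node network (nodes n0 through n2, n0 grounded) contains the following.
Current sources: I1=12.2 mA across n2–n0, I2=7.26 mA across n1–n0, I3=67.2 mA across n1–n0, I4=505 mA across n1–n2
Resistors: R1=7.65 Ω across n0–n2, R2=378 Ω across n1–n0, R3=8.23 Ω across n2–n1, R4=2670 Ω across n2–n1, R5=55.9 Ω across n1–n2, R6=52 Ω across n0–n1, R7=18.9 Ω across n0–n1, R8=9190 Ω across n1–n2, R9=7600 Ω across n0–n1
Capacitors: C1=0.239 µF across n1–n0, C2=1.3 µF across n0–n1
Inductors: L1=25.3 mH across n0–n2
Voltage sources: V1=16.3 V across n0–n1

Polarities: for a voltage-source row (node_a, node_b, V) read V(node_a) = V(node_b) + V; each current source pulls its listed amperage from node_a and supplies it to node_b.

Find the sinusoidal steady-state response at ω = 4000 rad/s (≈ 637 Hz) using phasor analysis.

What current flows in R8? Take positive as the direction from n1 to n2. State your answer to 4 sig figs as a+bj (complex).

Element admittances at ω=4000 rad/s:
  I1: injects 0.0122 A into n0 (from n2)
  Y(R1) = 0.1307+0.000j S between n0,n2
  Y(C1) = 0.000+0.0009560j S between n1,n0
  Y(L1) = 0.000-0.009881j S between n0,n2
  Y(R2) = 0.002646+0.000j S between n1,n0
  I2: injects 0.00726 A into n0 (from n1)
  Y(R3) = 0.1215+0.000j S between n2,n1
  Y(R4) = 0.0003745+0.000j S between n2,n1
  Y(R5) = 0.01789+0.000j S between n1,n2
  Y(R6) = 0.01923+0.000j S between n0,n1
  Y(C2) = 0.000+0.005200j S between n0,n1
  Y(R7) = 0.05291+0.000j S between n0,n1
  I3: injects 0.0672 A into n0 (from n1)
  Y(R8) = 0.0001088+0.000j S between n1,n2
  I4: injects 0.505 A into n2 (from n1)
  Y(R9) = 0.0001316+0.000j S between n0,n1
  V1: constraint V(n0)−V(n1) = 16.3
Assemble and solve the 3×3 MNA system:
  V(n1)=-16.30+0.000j  V(n2)=-6.596-0.2409j
  i(V1)=-1.999-0.06665j

-0.001056+2.621e-05j A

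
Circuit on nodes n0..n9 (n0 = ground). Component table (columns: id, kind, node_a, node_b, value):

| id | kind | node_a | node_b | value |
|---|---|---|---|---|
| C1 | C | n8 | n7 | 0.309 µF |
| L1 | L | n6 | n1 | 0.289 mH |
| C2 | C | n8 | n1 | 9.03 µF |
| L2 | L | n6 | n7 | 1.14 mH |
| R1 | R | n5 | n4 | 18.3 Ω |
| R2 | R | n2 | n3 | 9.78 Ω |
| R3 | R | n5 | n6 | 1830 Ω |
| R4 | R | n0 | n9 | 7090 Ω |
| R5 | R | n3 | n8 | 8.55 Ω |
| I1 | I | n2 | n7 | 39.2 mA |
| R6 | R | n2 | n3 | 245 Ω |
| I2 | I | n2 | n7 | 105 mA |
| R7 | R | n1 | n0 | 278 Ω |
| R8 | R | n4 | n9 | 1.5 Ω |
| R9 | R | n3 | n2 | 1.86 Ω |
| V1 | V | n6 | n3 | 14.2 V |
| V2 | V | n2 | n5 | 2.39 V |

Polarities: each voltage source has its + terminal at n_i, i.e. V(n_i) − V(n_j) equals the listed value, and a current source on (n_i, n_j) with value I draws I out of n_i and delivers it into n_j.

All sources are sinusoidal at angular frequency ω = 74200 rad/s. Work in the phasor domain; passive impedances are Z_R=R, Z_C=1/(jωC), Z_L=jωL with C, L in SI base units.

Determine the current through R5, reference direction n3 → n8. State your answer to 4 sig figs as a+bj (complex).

-0.6902+0.6177j A

Apply KCL at each of the 9 non-ground nodes and solve the resulting linear system.
Node n1: branches {L1, C2, R7} → V_1 = 0.2965-0.2135j
Node n2: branches {R2, I1, R6, I2, R9, V2} → V_2 = -5.193+5.460j
Node n3: branches {R2, R5, R6, R9, V1} → V_3 = -4.985+5.461j
Node n4: branches {R1, R8} → V_4 = -7.563+5.446j
Node n5: branches {R1, R3, V2} → V_5 = -7.583+5.460j
Node n6: branches {L1, L2, R3, V1} → V_6 = 9.215+5.461j
Node n7: branches {C1, L2, I1, I2} → V_7 = -7.918-18.43j
Node n8: branches {C1, C2, R5} → V_8 = 0.9161+0.1799j
Node n9: branches {R4, R8} → V_9 = -7.562+5.445j
Source currents: i(V1)=-0.5562+0.6185j, i(V2)=-0.01025+0.0007673j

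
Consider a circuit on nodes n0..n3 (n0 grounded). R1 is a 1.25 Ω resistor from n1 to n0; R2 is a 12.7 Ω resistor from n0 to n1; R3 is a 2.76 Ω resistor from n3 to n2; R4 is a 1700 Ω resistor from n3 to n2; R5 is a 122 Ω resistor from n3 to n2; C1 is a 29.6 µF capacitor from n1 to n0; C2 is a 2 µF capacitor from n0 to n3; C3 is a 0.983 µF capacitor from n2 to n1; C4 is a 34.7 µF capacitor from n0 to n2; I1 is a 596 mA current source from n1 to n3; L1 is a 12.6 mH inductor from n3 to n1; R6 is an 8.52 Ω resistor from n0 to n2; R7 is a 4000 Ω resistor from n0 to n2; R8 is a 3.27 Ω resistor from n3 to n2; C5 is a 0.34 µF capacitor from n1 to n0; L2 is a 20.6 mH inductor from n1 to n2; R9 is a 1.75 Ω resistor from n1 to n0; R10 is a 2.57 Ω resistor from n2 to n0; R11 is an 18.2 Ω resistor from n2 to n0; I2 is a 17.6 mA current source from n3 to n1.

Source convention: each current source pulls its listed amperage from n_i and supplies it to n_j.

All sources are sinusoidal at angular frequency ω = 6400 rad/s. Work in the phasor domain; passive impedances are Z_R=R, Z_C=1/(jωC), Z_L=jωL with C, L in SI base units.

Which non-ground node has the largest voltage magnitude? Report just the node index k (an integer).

3

MNA unknowns: 3 node voltages V₁..V_3
R1: Y=0.8000+0.000j on G[1,0]
R2: Y=0.07874+0.000j on G[0,1]
R3: Y=0.3623+0.000j on G[3,2]
R4: Y=0.0005882+0.000j on G[3,2]
R5: Y=0.008197+0.000j on G[3,2]
C1: Y=0.000+0.1894j on G[1,0]
C2: Y=0.000+0.01280j on G[0,3]
C3: Y=0.000+0.006291j on G[2,1]
C4: Y=0.000+0.2221j on G[0,2]
I1: z[1]−=0.596, z[3]+=0.596
L1: Y=0.000-0.01240j on G[3,1]
R6: Y=0.1174+0.000j on G[0,2]
R7: Y=0.0002500+0.000j on G[0,2]
R8: Y=0.3058+0.000j on G[3,2]
C5: Y=0.000+0.002176j on G[1,0]
L2: Y=0.000-0.007585j on G[1,2]
R9: Y=0.5714+0.000j on G[1,0]
R10: Y=0.3891+0.000j on G[2,0]
R11: Y=0.05495+0.000j on G[2,0]
I2: z[3]−=0.0176, z[1]+=0.0176
solve → V1=-0.3980+0.03306j, V2=0.8953-0.3435j, V3=1.750-0.3372j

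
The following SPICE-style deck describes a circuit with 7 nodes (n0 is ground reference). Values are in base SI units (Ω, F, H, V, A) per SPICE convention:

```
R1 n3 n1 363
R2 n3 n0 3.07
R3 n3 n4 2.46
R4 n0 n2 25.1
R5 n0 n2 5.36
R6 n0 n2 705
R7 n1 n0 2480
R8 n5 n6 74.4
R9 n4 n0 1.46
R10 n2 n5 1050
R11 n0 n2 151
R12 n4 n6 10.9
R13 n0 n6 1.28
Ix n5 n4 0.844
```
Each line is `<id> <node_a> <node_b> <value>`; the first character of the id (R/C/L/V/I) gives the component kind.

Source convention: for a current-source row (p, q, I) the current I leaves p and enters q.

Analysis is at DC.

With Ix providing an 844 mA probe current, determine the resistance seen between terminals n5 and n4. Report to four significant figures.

Apply KCL at each of the 6 non-ground nodes and solve the resulting linear system.
Node n1: branches {R1, R7} → V_1 = 0.3887
Node n2: branches {R4, R5, R6, R10, R11} → V_2 = -0.2404
Node n3: branches {R1, R2, R3} → V_3 = 0.4456
Node n4: branches {R3, R9, R12, Ix} → V_4 = 0.8030
Node n5: branches {R8, R10, Ix} → V_5 = -59.42
Node n6: branches {R8, R12, R13} → V_6 = -0.8178

R_eq = 71.35 Ω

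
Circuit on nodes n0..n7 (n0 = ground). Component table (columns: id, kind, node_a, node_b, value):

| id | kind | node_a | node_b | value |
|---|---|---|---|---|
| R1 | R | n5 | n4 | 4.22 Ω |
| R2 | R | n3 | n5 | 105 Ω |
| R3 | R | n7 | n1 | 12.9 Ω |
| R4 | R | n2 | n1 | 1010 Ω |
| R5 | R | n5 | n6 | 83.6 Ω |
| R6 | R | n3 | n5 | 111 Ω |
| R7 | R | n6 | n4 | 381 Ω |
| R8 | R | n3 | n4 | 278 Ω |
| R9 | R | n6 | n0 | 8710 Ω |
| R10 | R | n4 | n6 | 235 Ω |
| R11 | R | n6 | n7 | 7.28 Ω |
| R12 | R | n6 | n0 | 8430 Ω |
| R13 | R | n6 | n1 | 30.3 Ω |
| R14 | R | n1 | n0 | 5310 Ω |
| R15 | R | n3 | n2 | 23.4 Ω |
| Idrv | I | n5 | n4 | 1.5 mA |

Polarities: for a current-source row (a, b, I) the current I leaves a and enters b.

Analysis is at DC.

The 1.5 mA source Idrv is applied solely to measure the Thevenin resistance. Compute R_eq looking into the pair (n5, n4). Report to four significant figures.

Element admittances at DC:
  Y(R1) = 0.2370 S between n5,n4
  Y(R2) = 0.009524 S between n3,n5
  Y(R3) = 0.07752 S between n7,n1
  Y(R4) = 0.0009901 S between n2,n1
  Y(R5) = 0.01196 S between n5,n6
  Y(R6) = 0.009009 S between n3,n5
  Y(R7) = 0.002625 S between n6,n4
  Y(R8) = 0.003597 S between n3,n4
  Y(R9) = 0.0001148 S between n6,n0
  Y(R10) = 0.004255 S between n4,n6
  Y(R11) = 0.1374 S between n6,n7
  Y(R12) = 0.0001186 S between n6,n0
  Y(R13) = 0.03300 S between n6,n1
  Y(R14) = 0.0001883 S between n1,n0
  Y(R15) = 0.04274 S between n3,n2
  Idrv: injects 0.0015 A into n4 (from n5)
Assemble and solve the 7×7 MNA system:
  V(n1)=-7.280e-06  V(n2)=-0.001105  V(n3)=-0.001131  V(n4)=0.003960  V(n5)=-0.002178  V(n6)=5.873e-06  V(n7)=1.128e-06

R_eq = 4.092 Ω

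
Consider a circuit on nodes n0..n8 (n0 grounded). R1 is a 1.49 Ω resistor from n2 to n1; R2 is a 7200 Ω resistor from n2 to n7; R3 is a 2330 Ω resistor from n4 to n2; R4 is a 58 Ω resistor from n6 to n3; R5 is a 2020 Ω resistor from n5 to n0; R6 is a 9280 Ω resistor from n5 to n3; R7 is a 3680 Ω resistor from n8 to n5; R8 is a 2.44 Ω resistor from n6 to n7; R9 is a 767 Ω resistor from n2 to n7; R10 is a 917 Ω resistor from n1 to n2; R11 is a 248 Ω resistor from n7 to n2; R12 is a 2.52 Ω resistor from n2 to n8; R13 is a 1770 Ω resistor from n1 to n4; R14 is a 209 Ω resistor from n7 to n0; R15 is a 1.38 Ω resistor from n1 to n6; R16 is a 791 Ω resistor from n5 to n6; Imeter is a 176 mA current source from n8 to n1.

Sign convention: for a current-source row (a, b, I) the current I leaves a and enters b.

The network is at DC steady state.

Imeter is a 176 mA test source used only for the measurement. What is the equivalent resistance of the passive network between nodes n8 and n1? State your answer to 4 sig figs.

Apply KCL at each of the 8 non-ground nodes and solve the resulting linear system.
Node n1: branches {R1, R10, R13, R15, Imeter} → V_1 = 0.01391
Node n2: branches {R1, R2, R3, R9, R10, R11, R12} → V_2 = -0.2455
Node n3: branches {R4, R6} → V_3 = 0.01119
Node n4: branches {R3, R13} → V_4 = -0.09808
Node n5: branches {R5, R6, R7, R16} → V_5 = -0.07997
Node n6: branches {R4, R8, R15, R16} → V_6 = 0.01176
Node n7: branches {R2, R8, R9, R11, R14} → V_7 = 0.008275
Node n8: branches {R7, R12, Imeter} → V_8 = -0.6886

R_eq = 3.992 Ω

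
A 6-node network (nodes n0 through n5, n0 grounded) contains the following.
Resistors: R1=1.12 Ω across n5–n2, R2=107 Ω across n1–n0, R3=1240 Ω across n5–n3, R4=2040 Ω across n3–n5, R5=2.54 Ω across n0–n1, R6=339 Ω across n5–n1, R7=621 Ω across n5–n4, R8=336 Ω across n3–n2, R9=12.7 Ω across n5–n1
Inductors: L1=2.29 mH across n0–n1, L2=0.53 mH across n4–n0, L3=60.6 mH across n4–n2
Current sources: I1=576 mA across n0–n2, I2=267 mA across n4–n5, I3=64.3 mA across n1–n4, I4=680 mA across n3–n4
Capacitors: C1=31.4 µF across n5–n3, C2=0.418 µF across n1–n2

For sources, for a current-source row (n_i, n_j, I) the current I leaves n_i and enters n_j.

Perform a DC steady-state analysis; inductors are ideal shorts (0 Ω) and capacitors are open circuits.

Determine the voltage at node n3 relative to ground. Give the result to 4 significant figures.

-159.1 V

Apply KCL at each of the 5 non-ground nodes and solve the resulting linear system.
Node n1: branches {R2, L1, R5, R6, I3, R9, C2} → V_1 = 0.000
Node n2: branches {R1, I1, R8, C2, L3} → V_2 = 0.000
Node n3: branches {R3, R4, C1, R8, I4} → V_3 = -159.1
Node n4: branches {I2, L2, R7, I3, L3, I4} → V_4 = 0.000
Node n5: branches {R1, R3, R4, C1, I2, R6, R7, R9} → V_5 = 0.06207
Source currents: i(L1)=0.05923, i(L2)=0.6352, i(L3)=-0.1578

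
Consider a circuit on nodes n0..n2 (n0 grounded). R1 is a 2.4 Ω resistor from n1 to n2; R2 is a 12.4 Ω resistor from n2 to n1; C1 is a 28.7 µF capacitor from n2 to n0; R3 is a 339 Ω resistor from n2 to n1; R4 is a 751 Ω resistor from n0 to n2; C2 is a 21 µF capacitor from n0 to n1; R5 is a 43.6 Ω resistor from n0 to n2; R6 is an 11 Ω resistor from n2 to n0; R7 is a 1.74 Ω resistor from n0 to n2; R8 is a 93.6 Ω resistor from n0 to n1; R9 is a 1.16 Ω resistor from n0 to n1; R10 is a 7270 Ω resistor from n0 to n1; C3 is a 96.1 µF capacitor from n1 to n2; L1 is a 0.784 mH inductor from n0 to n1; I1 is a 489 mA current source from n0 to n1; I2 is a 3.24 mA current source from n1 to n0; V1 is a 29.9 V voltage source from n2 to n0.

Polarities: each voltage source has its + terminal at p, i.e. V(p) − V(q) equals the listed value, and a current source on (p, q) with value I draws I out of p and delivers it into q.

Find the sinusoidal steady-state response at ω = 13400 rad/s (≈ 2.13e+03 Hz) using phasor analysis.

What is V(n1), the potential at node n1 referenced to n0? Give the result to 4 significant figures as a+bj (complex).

Apply KCL at each of the 2 non-ground nodes and solve the resulting linear system.
Node n1: branches {R1, R2, R3, C2, R8, R9, R10, C3, L1, I1, I2} → V_1 = 19.21+7.419j
Node n2: branches {R1, R2, C1, R3, R4, R5, R6, R7, C3, V1} → V_2 = 29.90+0.000j
Source currents: i(V1)=-35.53-21.55j

19.21+7.419j V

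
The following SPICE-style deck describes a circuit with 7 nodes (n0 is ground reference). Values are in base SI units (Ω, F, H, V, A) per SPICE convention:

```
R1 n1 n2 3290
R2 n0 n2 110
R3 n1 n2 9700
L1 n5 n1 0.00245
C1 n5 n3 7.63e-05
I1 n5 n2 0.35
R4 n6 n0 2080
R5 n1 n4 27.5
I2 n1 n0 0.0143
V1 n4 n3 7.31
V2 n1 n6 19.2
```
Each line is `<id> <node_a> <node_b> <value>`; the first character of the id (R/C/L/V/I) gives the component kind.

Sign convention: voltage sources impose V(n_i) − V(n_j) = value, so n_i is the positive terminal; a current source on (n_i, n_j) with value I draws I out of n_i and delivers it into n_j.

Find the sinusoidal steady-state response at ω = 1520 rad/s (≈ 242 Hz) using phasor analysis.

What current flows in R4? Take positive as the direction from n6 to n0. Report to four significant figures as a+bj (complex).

-0.1971+0.000j A

Apply KCL at each of the 6 non-ground nodes and solve the resulting linear system.
Node n1: branches {R1, R3, L1, R5, I2, V2} → V_1 = -390.7+0.000j
Node n2: branches {R1, R2, R3, I1} → V_2 = 20.11+0.000j
Node n3: branches {C1, V1} → V_3 = -390.7-0.001257j
Node n4: branches {R5, V1} → V_4 = -383.4-0.001257j
Node n5: branches {L1, C1, I1} → V_5 = -390.7-2.293j
Node n6: branches {R4, V2} → V_6 = -409.9+0.000j
Source currents: i(V1)=-0.2658+4.570e-05j, i(V2)=-0.1971+0.000j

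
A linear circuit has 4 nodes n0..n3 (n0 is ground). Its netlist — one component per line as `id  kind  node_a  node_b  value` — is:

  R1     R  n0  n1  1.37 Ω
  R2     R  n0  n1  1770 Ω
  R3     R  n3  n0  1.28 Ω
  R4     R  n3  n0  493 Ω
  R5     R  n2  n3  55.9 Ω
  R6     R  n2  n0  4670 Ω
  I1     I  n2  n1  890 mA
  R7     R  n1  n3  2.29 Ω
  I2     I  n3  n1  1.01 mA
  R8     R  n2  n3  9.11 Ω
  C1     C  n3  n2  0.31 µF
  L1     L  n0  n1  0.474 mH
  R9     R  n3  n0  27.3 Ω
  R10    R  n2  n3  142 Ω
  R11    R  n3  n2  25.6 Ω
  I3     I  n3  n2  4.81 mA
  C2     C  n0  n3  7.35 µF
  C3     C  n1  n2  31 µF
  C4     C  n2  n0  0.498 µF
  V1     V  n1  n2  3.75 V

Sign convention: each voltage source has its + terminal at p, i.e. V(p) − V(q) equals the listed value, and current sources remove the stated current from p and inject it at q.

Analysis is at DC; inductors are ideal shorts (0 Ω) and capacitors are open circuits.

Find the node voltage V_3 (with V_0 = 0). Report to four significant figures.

-0.4596 V

MNA unknowns: 3 node voltages V₁..V_3 plus 2 source currents (L1, V1)
R1: Y=0.7299 on G[0,1]
R2: Y=0.0005650 on G[0,1]
R3: Y=0.7812 on G[3,0]
R4: Y=0.002028 on G[3,0]
R5: Y=0.01789 on G[2,3]
R6: Y=0.0002141 on G[2,0]
I1: z[2]−=0.89, z[1]+=0.89
R7: Y=0.4367 on G[1,3]
I2: z[3]−=0.00101, z[1]+=0.00101
R8: Y=0.1098 on G[2,3]
C1: Y=0.000 on G[3,2]
L1: row V0−V1=0, i_L1 at 0,1
R9: Y=0.03663 on G[3,0]
R10: Y=0.007042 on G[2,3]
R11: Y=0.03906 on G[3,2]
I3: z[3]−=0.00481, z[2]+=0.00481
C2: Y=0.000 on G[0,3]
C3: Y=0.000 on G[1,2]
C4: Y=0.000 on G[2,0]
V1: row V1−V2=3.75, i_V1 at 1,2
solve → V1=0.000, V2=-3.750, V3=-0.4596
aux → i_L1=-0.3777, i_V1=0.3126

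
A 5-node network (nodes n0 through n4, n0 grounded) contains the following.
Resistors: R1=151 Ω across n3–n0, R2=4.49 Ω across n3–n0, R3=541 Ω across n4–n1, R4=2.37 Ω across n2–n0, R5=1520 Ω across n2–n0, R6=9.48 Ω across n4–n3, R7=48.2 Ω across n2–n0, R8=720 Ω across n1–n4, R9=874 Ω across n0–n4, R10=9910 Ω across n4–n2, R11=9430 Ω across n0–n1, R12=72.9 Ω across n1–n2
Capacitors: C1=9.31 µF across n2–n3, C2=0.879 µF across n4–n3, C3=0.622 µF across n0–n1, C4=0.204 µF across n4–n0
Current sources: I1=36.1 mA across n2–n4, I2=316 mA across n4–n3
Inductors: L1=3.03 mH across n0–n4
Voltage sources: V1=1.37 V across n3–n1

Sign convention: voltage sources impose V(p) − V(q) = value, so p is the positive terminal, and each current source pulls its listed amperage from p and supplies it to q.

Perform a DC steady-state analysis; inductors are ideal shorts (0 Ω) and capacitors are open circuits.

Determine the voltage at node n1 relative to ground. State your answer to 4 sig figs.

-0.4091 V

Element admittances at DC:
  Y(R1) = 0.006623 S between n3,n0
  Y(R2) = 0.2227 S between n3,n0
  Y(C1) = 0.000 S between n2,n3
  Y(R3) = 0.001848 S between n4,n1
  Y(R4) = 0.4219 S between n2,n0
  Y(R5) = 0.0006579 S between n2,n0
  Y(R6) = 0.1055 S between n4,n3
  I1: injects 0.0361 A into n4 (from n2)
  Y(R7) = 0.02075 S between n2,n0
  Y(R8) = 0.001389 S between n1,n4
  I2: injects 0.316 A into n3 (from n4)
  Y(R9) = 0.001144 S between n0,n4
  L1: short n0↔n4 (DC inductor)
  Y(C2) = 0.000 S between n4,n3
  Y(R10) = 0.0001009 S between n4,n2
  Y(R11) = 0.0001060 S between n0,n1
  Y(C3) = 0.000 S between n0,n1
  Y(C4) = 0.000 S between n4,n0
  Y(R12) = 0.01372 S between n1,n2
  V1: constraint V(n3)−V(n1) = 1.37
Assemble and solve the 6×6 MNA system:
  V(n1)=-0.4091  V(n2)=-0.09124  V(n3)=0.9609  V(n4)=0.000
  i(L1)=0.1799  i(V1)=-0.005728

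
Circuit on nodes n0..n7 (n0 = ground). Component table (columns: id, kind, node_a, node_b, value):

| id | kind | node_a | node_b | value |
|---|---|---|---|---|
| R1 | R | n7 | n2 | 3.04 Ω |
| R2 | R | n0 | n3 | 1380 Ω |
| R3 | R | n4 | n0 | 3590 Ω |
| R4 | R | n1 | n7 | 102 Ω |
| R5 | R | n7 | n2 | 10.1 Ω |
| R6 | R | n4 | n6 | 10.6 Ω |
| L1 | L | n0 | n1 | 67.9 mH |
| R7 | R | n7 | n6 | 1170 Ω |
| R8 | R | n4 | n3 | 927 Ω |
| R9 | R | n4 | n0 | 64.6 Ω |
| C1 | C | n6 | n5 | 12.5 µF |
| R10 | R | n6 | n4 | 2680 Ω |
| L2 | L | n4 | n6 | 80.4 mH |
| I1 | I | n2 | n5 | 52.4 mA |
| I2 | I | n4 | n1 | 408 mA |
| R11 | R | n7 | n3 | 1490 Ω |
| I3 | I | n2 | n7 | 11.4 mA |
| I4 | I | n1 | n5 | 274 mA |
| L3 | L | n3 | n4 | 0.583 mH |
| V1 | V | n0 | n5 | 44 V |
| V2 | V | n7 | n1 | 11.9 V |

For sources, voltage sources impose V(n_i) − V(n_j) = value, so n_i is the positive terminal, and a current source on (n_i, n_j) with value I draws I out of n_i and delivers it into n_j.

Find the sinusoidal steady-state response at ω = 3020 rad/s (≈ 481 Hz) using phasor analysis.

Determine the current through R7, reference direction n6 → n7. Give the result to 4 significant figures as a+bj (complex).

-0.04698-0.006767j A

Element admittances at ω=3020 rad/s:
  Y(R1) = 0.3289+0.000j S between n7,n2
  Y(R2) = 0.0007246+0.000j S between n0,n3
  Y(R3) = 0.0002786+0.000j S between n4,n0
  Y(R4) = 0.009804+0.000j S between n1,n7
  Y(R5) = 0.09901+0.000j S between n7,n2
  Y(R6) = 0.09434+0.000j S between n4,n6
  Y(L1) = 0.000-0.004877j S between n0,n1
  Y(R7) = 0.0008547+0.000j S between n7,n6
  Y(R8) = 0.001079+0.000j S between n4,n3
  Y(R9) = 0.01548+0.000j S between n4,n0
  Y(C1) = 0.000+0.03775j S between n6,n5
  Y(R10) = 0.0003731+0.000j S between n6,n4
  Y(L2) = 0.000-0.004118j S between n4,n6
  I1: injects 0.0524 A into n5 (from n2)
  I2: injects 0.408 A into n1 (from n4)
  Y(R11) = 0.0006711+0.000j S between n7,n3
  I3: injects 0.0114 A into n7 (from n2)
  I4: injects 0.274 A into n5 (from n1)
  Y(L3) = 0.000-0.5680j S between n3,n4
  V1: constraint V(n0)−V(n5) = 44
  V2: constraint V(n7)−V(n1) = 11.9
Assemble and solve the 9×9 MNA system:
  V(n1)=2.280-0.1031j  V(n2)=14.03-0.1031j  V(n3)=-38.16-6.585j  V(n4)=-38.14-6.696j  V(n5)=-44.00+0.000j  V(n6)=-40.78-8.021j  V(n7)=14.18-0.1031j
  i(V1)=-0.6292-0.1214j  i(V2)=-0.2512-0.01112j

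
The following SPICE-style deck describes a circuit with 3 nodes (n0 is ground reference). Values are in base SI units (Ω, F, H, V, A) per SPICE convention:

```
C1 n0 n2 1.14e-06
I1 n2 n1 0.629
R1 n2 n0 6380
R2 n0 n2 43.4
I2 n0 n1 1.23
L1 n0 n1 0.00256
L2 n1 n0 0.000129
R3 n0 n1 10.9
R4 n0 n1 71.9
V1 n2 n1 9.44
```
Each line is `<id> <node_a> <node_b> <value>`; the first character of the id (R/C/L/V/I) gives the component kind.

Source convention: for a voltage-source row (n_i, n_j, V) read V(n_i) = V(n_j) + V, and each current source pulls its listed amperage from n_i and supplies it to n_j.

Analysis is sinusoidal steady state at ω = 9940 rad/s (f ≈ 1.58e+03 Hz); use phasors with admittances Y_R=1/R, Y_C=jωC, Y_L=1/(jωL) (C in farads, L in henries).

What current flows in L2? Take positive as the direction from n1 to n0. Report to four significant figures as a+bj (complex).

0.9357-0.2525j A

Apply KCL at each of the 2 non-ground nodes and solve the resulting linear system.
Node n1: branches {I1, I2, L1, L2, R3, R4, V1} → V_1 = 0.3238+1.200j
Node n2: branches {C1, I1, R1, R2, V1} → V_2 = 9.764+1.200j
Source currents: i(V1)=-0.8419-0.1385j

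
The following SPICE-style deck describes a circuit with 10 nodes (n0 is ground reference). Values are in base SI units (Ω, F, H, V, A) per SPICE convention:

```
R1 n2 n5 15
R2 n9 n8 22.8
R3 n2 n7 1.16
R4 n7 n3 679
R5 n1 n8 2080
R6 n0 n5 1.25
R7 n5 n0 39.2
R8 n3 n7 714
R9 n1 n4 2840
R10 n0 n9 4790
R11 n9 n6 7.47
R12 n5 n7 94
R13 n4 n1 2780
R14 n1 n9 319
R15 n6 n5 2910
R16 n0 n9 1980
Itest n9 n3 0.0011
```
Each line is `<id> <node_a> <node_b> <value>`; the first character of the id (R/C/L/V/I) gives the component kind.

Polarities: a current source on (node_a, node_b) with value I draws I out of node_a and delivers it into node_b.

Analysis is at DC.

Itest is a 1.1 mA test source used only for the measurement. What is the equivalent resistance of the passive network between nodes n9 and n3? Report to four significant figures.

Apply KCL at each of the 9 non-ground nodes and solve the resulting linear system.
Node n1: branches {R5, R9, R13, R14} → V_1 = -1.041
Node n2: branches {R1, R3} → V_2 = 0.01498
Node n3: branches {R4, R8, Itest} → V_3 = 0.3989
Node n4: branches {R9, R13} → V_4 = -1.041
Node n5: branches {R1, R6, R7, R12, R15} → V_5 = 0.0009000
Node n6: branches {R11, R15} → V_6 = -1.038
Node n7: branches {R3, R4, R8, R12} → V_7 = 0.01607
Node n8: branches {R2, R5} → V_8 = -1.041
Node n9: branches {R2, R10, R11, R14, R16, Itest} → V_9 = -1.041

R_eq = 1309. Ω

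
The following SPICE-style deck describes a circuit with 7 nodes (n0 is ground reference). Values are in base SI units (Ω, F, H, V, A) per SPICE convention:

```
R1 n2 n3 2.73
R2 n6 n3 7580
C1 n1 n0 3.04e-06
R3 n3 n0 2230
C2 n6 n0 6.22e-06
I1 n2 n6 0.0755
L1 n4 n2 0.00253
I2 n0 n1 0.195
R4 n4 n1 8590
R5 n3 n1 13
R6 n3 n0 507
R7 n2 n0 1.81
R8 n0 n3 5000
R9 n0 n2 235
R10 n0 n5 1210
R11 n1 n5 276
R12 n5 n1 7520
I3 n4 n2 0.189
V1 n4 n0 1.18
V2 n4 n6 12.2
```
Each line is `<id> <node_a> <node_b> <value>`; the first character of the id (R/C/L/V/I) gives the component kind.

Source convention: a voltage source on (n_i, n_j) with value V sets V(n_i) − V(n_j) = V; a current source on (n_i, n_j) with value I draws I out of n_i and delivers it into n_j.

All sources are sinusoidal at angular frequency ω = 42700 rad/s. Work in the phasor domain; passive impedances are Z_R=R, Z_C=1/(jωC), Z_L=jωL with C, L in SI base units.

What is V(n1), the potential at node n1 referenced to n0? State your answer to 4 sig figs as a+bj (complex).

Apply KCL at each of the 6 non-ground nodes and solve the resulting linear system.
Node n1: branches {C1, I2, R4, R5, R11, R12} → V_1 = 0.5869-1.328j
Node n2: branches {R1, I1, L1, R7, R9, I3} → V_2 = 0.2423-0.1488j
Node n3: branches {R1, R2, R3, R5, R6, R8} → V_3 = 0.2970-0.3513j
Node n4: branches {L1, R4, I3, V1, V2} → V_4 = 1.180+0.000j
Node n5: branches {R10, R11, R12} → V_5 = 0.4810-1.088j
Node n6: branches {R2, C2, I1, V2} → V_6 = -11.02+0.000j
Source currents: i(V1)=-0.1135+2.935j, i(V2)=-0.07699-2.927j

0.5869-1.328j V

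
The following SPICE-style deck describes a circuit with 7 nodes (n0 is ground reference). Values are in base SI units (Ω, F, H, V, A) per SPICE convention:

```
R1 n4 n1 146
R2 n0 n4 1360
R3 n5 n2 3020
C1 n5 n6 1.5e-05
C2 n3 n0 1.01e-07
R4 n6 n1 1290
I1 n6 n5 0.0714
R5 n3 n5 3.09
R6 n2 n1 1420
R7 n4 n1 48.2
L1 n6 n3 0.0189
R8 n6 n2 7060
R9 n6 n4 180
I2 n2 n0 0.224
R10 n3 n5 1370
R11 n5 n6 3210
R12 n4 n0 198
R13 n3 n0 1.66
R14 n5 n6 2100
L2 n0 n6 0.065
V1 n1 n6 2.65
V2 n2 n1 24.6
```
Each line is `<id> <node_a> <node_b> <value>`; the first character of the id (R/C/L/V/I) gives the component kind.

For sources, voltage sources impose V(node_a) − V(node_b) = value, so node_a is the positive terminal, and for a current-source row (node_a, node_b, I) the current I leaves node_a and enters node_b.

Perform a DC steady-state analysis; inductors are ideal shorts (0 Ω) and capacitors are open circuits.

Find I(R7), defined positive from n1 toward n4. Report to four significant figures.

0.01601 A

Apply KCL at each of the 6 non-ground nodes and solve the resulting linear system.
Node n1: branches {R1, R4, R6, R7, V1, V2} → V_1 = 2.650
Node n2: branches {R3, R6, R8, I2, V2} → V_2 = 27.25
Node n3: branches {C2, R5, L1, R10, R13} → V_3 = 0.000
Node n4: branches {R1, R2, R7, R9, R12} → V_4 = 1.878
Node n5: branches {R3, C1, I1, R5, R10, R11, R14} → V_5 = 0.2471
Node n6: branches {C1, R4, I1, L1, R8, R9, R11, R14, L2, V1} → V_6 = 0.000
Source currents: i(L1)=-0.08015, i(L2)=0.2349, i(V1)=-0.2602, i(V2)=-0.2541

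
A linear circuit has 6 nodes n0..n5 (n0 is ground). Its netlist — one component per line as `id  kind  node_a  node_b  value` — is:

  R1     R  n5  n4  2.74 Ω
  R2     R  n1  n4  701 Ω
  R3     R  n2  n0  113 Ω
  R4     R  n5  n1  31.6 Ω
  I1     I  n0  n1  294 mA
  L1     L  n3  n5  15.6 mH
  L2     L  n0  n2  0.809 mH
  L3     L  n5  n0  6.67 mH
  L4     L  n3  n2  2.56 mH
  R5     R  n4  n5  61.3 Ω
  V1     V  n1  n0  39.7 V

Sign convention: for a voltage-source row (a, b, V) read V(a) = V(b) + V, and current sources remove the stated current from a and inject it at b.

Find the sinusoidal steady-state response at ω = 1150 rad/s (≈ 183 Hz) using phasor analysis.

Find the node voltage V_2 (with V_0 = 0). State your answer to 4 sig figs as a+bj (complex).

0.06004+0.3064j V

Element admittances at ω=1150 rad/s:
  Y(R1) = 0.3650+0.000j S between n5,n4
  Y(R2) = 0.001427+0.000j S between n1,n4
  Y(R3) = 0.008850+0.000j S between n2,n0
  Y(R4) = 0.03165+0.000j S between n5,n1
  I1: injects 0.294 A into n1 (from n0)
  Y(L1) = 0.000-0.05574j S between n3,n5
  Y(L2) = 0.000-1.075j S between n0,n2
  Y(L3) = 0.000-0.1304j S between n5,n0
  Y(L4) = 0.000-0.3397j S between n3,n2
  Y(R5) = 0.01631+0.000j S between n4,n5
  V1: constraint V(n1)−V(n0) = 39.7
Assemble and solve the 6×6 MNA system:
  V(n1)=39.70+0.000j  V(n2)=0.06004+0.3064j  V(n3)=0.2420+1.278j  V(n4)=1.494+7.169j  V(n5)=1.351+7.196j
  i(V1)=-0.9741+0.2380j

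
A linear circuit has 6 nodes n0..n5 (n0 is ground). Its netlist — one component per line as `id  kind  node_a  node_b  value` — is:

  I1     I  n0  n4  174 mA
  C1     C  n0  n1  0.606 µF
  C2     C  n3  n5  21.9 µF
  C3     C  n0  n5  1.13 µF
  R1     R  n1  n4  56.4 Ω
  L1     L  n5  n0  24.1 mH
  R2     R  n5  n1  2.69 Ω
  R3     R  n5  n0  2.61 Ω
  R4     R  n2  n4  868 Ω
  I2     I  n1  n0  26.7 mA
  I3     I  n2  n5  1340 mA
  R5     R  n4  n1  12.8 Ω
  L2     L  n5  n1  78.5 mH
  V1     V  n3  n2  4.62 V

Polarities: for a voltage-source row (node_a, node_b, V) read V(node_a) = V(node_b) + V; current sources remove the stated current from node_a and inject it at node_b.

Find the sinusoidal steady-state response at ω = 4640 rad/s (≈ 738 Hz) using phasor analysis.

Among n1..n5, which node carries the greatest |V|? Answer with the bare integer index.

2

MNA unknowns: 5 node voltages V₁..V_5 plus 1 source current (V1)
I1: z[0]−=0.174, z[4]+=0.174
C1: Y=0.000+0.002812j on G[0,1]
C2: Y=0.000+0.1016j on G[3,5]
C3: Y=0.000+0.005243j on G[0,5]
R1: Y=0.01773+0.000j on G[1,4]
L1: Y=0.000-0.008943j on G[5,0]
R2: Y=0.3717+0.000j on G[5,1]
R3: Y=0.3831+0.000j on G[5,0]
R4: Y=0.001152+0.000j on G[2,4]
I2: z[1]−=0.0267, z[0]+=0.0267
I3: z[2]−=1.34, z[5]+=1.34
R5: Y=0.07812+0.000j on G[4,1]
L2: Y=0.000-0.002745j on G[5,1]
V1: row V3−V2=4.62, i_V1 at 3,2
solve → V1=0.7597+0.03519j, V2=-4.382+13.11j, V3=0.2383+13.11j, V4=2.492+0.1904j, V5=0.3847-0.001860j
aux → i_V1=1.332+0.01488j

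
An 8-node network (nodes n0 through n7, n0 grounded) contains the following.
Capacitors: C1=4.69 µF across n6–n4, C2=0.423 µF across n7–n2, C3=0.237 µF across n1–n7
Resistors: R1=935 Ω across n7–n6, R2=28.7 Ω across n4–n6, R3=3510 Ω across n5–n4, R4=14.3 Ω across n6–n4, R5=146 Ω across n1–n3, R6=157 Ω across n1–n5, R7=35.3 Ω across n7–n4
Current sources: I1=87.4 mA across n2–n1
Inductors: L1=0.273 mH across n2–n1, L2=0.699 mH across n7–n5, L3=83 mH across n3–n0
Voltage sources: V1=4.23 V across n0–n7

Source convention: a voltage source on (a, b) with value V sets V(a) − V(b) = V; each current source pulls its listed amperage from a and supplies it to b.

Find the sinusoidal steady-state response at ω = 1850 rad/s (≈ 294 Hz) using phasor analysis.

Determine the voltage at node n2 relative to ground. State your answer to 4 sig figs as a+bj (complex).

-2.544-1.154j V

MNA unknowns: 7 node voltages V₁..V_7 plus 1 source current (V1)
C1: Y=0.000+0.008677j on G[6,4]
R1: Y=0.001070+0.000j on G[7,6]
R2: Y=0.03484+0.000j on G[4,6]
R3: Y=0.0002849+0.000j on G[5,4]
C2: Y=0.000+0.0007826j on G[7,2]
R4: Y=0.06993+0.000j on G[6,4]
I1: z[2]−=0.0874, z[1]+=0.0874
R5: Y=0.006849+0.000j on G[1,3]
L1: Y=0.000-1.980j on G[2,1]
L2: Y=0.000-0.7733j on G[7,5]
L3: Y=0.000-0.006513j on G[3,0]
R6: Y=0.006369+0.000j on G[1,5]
R7: Y=0.02833+0.000j on G[7,4]
C3: Y=0.000+0.0004385j on G[1,7]
V1: row V0−V7=4.23, i_V1 at 0,7
solve → V1=-2.544-1.109j, V2=-2.544-1.154j, V3=-0.7822-1.853j, V4=-4.230+0.0001326j, V5=-4.221+0.01381j, V6=-4.230+0.0001313j, V7=-4.230+0.000j
aux → i_V1=-0.01207+0.005094j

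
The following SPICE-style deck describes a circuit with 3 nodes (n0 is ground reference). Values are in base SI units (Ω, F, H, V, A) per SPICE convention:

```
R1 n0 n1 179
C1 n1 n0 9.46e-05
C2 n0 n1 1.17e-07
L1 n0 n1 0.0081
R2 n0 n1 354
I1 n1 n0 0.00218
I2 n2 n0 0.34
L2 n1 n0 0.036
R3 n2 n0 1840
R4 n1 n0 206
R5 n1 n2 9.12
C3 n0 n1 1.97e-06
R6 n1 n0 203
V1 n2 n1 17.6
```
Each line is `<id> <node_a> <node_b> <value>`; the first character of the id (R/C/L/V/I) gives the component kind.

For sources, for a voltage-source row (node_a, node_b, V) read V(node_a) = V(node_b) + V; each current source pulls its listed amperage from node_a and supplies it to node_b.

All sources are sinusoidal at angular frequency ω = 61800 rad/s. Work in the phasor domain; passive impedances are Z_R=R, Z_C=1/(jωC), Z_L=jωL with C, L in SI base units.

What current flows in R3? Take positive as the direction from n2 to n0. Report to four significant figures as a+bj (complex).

0.009565+3.201e-05j A

MNA unknowns: 2 node voltages V₁..V_2 plus 1 source current (V1)
R1: Y=0.005587+0.000j on G[0,1]
C1: Y=0.000+5.846j on G[1,0]
C2: Y=0.000+0.007231j on G[0,1]
L1: Y=0.000-0.001998j on G[0,1]
R2: Y=0.002825+0.000j on G[0,1]
I1: z[1]−=0.00218, z[0]+=0.00218
I2: z[2]−=0.34, z[0]+=0.34
L2: Y=0.000-0.0004495j on G[1,0]
R3: Y=0.0005435+0.000j on G[2,0]
R4: Y=0.004854+0.000j on G[1,0]
R5: Y=0.1096+0.000j on G[1,2]
C3: Y=0.000+0.1217j on G[0,1]
R6: Y=0.004926+0.000j on G[1,0]
V1: row V2−V1=17.6, i_V1 at 2,1
solve → V1=-0.0001847+0.05889j, V2=17.60+0.05889j
aux → i_V1=-2.279-3.201e-05j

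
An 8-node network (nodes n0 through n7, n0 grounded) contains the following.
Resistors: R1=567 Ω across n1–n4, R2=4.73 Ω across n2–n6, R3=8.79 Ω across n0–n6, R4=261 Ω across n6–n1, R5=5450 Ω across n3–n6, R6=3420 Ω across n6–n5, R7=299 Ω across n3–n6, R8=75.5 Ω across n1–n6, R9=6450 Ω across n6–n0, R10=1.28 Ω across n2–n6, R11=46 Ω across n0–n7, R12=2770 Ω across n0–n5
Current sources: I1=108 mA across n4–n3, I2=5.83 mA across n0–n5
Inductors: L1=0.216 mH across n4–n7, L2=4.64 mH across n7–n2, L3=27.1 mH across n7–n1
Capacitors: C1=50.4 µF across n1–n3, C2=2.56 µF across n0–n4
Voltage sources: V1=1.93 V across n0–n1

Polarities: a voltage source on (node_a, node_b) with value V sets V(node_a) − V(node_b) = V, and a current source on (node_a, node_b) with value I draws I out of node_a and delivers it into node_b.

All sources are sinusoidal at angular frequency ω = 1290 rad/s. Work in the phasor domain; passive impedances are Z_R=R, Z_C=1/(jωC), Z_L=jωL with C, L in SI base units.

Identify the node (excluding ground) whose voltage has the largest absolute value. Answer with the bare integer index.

Apply KCL at each of the 7 non-ground nodes and solve the resulting linear system.
Node n1: branches {R1, R4, C1, R8, L3, V1} → V_1 = -1.930+0.000j
Node n2: branches {R2, L2, R10} → V_2 = -0.9373+0.2280j
Node n3: branches {I1, C1, R5, R7} → V_3 = -1.826-1.714j
Node n4: branches {R1, I1, L1, C2} → V_4 = -1.132-0.2741j
Node n5: branches {R6, I2, R12} → V_5 = 8.539+0.08746j
Node n6: branches {R2, R3, R4, R5, R6, R7, R8, R9, R10} → V_6 = -0.8579+0.1954j
Node n7: branches {L1, L2, R11, L3} → V_7 = -1.131-0.2434j
Source currents: i(V1)=-0.1242+0.01327j

5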